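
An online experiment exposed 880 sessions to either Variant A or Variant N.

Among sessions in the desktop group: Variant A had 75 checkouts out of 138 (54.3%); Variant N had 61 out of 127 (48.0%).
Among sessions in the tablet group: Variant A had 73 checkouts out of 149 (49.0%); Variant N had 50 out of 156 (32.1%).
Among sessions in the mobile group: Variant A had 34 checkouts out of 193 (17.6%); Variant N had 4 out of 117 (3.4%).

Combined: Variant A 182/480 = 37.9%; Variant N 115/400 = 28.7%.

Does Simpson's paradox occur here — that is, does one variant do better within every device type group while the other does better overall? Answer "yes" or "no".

Within each device type level (desktop 54.3% vs 48.0%; tablet 49.0% vs 32.1%; mobile 17.6% vs 3.4%), Variant A has the higher rate every time. Pooled: 37.9% vs 28.7% — Variant A has the higher rate overall. They agree.

no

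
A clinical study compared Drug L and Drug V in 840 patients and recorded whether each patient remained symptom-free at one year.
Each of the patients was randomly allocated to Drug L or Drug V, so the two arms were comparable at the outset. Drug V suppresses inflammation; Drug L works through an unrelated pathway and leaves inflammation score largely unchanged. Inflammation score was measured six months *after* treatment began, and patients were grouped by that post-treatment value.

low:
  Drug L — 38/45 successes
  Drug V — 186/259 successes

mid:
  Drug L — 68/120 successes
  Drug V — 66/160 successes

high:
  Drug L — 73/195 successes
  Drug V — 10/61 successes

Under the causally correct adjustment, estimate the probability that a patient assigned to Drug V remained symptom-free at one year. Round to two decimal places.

The stratified and pooled comparisons disagree (Drug L wins within each inflammation score; Drug V wins overall), so the answer turns on the causal role of inflammation score.
Inflammation score here is a post-treatment variable shaped by the drug; conditioning on it would introduce bias rather than remove it. The overall comparison is the causal one.
So P(outcome | do(Drug V)) is just the pooled rate for Drug V: 262/480 = 0.546.

0.55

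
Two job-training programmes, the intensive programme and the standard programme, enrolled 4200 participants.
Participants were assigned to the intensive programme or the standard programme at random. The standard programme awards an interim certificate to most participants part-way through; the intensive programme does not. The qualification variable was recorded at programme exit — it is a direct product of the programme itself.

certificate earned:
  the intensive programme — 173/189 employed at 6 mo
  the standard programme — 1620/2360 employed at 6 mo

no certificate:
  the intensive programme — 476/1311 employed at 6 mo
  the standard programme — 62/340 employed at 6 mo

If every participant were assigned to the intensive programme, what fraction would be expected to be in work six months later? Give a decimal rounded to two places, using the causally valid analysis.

0.43

The stratified and pooled comparisons disagree (the intensive programme wins within each qualification attained during the programme; the standard programme wins overall), so the answer turns on the causal role of qualification attained during the programme.
Because the programme influences qualification attained during the programme, qualification attained during the programme is a post-treatment mediator, not a confounder. Stratifying on it would bias the estimate; the causal effect is the crude pooled difference.
So P(outcome | do(the intensive programme)) is just the pooled rate for the intensive programme: 649/1500 = 0.433.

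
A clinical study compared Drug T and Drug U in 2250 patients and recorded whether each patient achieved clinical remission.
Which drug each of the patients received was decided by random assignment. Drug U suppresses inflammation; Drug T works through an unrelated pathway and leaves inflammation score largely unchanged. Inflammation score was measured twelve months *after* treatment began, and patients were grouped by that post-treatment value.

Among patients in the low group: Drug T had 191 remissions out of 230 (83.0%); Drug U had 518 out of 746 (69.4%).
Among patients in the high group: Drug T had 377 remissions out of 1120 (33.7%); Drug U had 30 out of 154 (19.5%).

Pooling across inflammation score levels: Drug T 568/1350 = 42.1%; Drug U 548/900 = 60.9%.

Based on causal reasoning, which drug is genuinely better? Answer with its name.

Drug U

The stratified and pooled comparisons disagree (Drug T wins within each inflammation score; Drug U wins overall), so the answer turns on the causal role of inflammation score.
Because the drug influences inflammation score, inflammation score is a post-treatment mediator, not a confounder. Stratifying on it would bias the estimate; the causal effect is the crude pooled difference.
Pooled: Drug T 42.1% vs Drug U 60.9%; Drug U is higher overall.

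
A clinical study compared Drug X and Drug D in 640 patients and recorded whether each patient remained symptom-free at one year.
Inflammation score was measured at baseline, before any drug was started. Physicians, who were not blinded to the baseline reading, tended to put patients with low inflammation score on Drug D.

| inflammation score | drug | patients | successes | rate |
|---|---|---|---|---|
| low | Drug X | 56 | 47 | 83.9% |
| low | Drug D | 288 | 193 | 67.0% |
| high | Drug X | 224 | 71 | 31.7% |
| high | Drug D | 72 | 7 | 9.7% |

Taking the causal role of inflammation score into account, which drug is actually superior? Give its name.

Drug X

The imbalance in inflammation score arose from how patients were allocated, not from anything the drug did; and inflammation score independently affects the outcome. The pooled gap is confounded — condition on inflammation score.
Within each level — low: 83.9% vs 67.0%; high: 31.7% vs 9.7% — Drug X is higher every time.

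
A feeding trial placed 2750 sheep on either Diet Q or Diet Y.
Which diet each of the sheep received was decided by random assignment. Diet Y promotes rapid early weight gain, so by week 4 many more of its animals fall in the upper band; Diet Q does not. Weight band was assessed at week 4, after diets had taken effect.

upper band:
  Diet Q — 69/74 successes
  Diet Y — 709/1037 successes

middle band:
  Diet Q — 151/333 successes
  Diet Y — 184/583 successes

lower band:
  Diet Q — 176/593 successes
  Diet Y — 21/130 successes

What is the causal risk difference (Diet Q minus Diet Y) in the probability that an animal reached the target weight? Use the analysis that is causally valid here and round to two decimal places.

Week-4 weight band is recorded after the diet and is itself shifted by it — it sits on the causal path from diet to outcome. Conditioning on a mediator would strip out part of the effect we want; the pooled comparison gives the total causal effect.
The causal difference is the pooled difference: 0.396 − 0.522 = -0.126.

-0.13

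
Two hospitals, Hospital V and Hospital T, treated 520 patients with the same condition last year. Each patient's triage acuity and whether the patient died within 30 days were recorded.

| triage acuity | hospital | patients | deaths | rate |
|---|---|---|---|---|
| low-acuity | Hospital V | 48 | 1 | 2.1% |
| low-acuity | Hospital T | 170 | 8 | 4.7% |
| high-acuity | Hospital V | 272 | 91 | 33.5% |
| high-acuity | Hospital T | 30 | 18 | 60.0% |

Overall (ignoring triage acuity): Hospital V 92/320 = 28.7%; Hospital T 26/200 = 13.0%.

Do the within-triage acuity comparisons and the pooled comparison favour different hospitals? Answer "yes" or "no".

yes

Within each triage acuity level (low-acuity 2.1% vs 4.7%; high-acuity 33.5% vs 60.0%), Hospital V has the lower rate every time. Pooled: 28.7% vs 13.0% — Hospital T has the lower rate overall. The two comparisons disagree.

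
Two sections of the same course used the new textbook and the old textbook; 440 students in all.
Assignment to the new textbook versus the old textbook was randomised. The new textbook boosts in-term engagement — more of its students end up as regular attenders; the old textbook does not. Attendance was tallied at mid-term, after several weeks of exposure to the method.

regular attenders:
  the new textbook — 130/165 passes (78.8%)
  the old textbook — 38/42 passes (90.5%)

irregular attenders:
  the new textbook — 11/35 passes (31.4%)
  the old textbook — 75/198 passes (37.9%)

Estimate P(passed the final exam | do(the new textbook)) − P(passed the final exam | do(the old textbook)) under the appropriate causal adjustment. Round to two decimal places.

The mid-term attendance-specific comparison favours the old textbook throughout, but the pooled figures favour the new textbook. The question is whether to condition on mid-term attendance.
Mid-term attendance is downstream of the teaching method. One should not condition on a consequence of treatment, so the overall rates are the right comparison.
The causal difference is the pooled difference: 0.705 − 0.471 = +0.234.

+0.23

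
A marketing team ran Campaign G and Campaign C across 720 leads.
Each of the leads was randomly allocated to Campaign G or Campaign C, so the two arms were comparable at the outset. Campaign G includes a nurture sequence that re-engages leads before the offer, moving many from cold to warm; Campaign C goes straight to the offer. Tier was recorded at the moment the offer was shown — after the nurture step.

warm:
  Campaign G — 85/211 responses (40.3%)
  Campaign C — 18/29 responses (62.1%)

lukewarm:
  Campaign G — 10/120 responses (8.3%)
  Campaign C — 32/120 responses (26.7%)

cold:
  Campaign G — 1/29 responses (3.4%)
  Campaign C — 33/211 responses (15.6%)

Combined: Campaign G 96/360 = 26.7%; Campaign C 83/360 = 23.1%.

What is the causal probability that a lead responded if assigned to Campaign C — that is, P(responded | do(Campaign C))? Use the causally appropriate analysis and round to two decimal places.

The engagement tier-specific comparison favours Campaign C throughout, but the pooled figures favour Campaign G. The question is whether to condition on engagement tier.
The distribution of engagement tier is itself part of what the campaign does — it is an intermediate outcome. Holding it fixed would remove that part of the effect; the total effect is the pooled difference.
So P(outcome | do(Campaign C)) is just the pooled rate for Campaign C: 83/360 = 0.231.

0.23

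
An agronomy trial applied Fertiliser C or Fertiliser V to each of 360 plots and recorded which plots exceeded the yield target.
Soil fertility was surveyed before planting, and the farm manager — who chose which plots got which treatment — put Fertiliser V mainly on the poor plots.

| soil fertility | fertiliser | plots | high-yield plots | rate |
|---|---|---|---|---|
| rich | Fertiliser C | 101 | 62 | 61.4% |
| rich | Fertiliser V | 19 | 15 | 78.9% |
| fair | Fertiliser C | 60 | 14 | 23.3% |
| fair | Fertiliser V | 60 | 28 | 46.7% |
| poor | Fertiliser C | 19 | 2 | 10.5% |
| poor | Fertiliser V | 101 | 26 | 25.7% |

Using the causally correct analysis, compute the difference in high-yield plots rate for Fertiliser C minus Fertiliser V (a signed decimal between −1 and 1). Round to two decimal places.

The stratified and pooled comparisons disagree (Fertiliser V wins within each soil fertility; Fertiliser C wins overall), so the answer turns on the causal role of soil fertility.
Soil fertility differs across fertilisers for reasons unrelated to any effect of the fertiliser itself, and it separately predicts the outcome — a classic confounder. We must compare within soil fertility levels.
Adjusting over the population distribution of soil fertility: 0.333·(0.614−0.789) + 0.333·(0.233−0.467) + 0.333·(0.105−0.257) = -0.187.

-0.19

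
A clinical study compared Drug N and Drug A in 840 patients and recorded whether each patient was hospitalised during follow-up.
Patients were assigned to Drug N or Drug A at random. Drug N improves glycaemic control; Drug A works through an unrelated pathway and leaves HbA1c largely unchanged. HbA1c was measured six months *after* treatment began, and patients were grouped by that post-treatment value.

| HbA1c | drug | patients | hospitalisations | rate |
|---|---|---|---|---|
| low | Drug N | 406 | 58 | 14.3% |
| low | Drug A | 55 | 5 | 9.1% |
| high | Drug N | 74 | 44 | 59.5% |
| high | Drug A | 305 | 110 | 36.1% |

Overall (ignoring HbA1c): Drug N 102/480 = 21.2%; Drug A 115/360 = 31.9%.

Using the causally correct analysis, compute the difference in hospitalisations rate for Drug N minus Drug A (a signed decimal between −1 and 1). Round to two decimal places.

-0.11

Drug A is lower inside every HbA1c stratum but Drug N is lower in aggregate. Whether to stratify depends on how HbA1c relates to the drug.
HbA1c is downstream of the drug. One should not condition on a consequence of treatment, so the overall rates are the right comparison.
The causal difference is the pooled difference: 0.212 − 0.319 = -0.107.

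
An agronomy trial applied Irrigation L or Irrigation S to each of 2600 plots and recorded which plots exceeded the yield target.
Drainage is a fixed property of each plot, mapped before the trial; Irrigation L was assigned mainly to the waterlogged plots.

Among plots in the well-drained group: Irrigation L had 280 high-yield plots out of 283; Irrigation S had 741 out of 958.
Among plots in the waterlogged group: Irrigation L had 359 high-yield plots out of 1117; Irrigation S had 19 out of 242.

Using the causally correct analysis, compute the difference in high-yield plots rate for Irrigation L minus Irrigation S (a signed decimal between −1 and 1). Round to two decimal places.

The imbalance in field drainage arose from how plots were allocated, not from anything the irrigation did; and field drainage independently affects the outcome. The pooled gap is confounded — condition on field drainage.
Adjusting over the population distribution of field drainage: 0.477·(0.989−0.773) + 0.523·(0.321−0.079) = +0.230.

+0.23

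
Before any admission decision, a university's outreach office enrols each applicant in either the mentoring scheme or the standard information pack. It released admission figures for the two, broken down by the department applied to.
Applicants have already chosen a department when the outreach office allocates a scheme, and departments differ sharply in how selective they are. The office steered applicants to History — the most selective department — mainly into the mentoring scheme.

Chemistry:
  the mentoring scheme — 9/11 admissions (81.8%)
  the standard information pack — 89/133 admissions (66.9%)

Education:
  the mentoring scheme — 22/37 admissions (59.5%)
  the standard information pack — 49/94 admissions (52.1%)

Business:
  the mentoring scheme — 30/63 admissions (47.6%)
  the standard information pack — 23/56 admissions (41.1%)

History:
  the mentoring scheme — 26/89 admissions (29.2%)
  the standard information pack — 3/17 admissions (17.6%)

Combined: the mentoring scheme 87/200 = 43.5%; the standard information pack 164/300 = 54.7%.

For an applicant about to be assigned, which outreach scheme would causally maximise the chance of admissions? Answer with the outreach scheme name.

The department-specific comparison favours the mentoring scheme throughout, but the pooled figures favour the standard information pack. The question is whether to condition on department.
Department differs across outreach schemes for reasons unrelated to any effect of the outreach scheme itself, and it separately predicts the outcome — a classic confounder. We must compare within department levels.
Within each level — Chemistry: 81.8% vs 66.9%; Education: 59.5% vs 52.1%; Business: 47.6% vs 41.1%; History: 29.2% vs 17.6% — the mentoring scheme is higher every time.

the mentoring scheme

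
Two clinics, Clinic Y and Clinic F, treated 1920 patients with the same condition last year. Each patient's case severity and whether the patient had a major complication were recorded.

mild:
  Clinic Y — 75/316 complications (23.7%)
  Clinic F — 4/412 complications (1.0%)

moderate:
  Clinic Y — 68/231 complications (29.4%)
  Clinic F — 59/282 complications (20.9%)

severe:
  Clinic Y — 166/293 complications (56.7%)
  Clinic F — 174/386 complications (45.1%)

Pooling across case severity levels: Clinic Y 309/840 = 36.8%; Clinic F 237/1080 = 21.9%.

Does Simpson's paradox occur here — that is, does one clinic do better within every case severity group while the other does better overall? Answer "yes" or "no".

no

Within each case severity level (mild 23.7% vs 1.0%; moderate 29.4% vs 20.9%; severe 56.7% vs 45.1%), Clinic F has the lower rate every time. Pooled: 36.8% vs 21.9% — Clinic F has the lower rate overall. They agree.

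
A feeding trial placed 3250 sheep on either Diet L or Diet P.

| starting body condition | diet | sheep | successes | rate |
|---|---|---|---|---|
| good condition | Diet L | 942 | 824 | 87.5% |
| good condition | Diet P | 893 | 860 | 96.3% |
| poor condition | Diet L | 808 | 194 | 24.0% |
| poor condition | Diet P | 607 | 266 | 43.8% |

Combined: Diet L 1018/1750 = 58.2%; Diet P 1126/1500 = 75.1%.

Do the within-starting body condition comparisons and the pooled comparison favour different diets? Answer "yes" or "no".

no

Within each starting body condition level (good condition 87.5% vs 96.3%; poor condition 24.0% vs 43.8%), Diet P has the higher rate every time. Pooled: 58.2% vs 75.1% — Diet P has the higher rate overall. They agree.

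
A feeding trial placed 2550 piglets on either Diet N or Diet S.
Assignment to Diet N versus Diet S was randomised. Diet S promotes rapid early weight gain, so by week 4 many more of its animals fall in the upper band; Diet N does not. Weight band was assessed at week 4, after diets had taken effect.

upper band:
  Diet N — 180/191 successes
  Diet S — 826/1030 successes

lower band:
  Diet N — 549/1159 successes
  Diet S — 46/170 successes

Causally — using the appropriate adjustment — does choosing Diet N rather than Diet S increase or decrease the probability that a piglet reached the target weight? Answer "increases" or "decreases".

decreases

The stratified and pooled comparisons disagree (Diet N wins within each week-4 weight band; Diet S wins overall), so the answer turns on the causal role of week-4 weight band.
Week-4 weight band is recorded after the diet and is itself shifted by it — it sits on the causal path from diet to outcome. Conditioning on a mediator would strip out part of the effect we want; the pooled comparison gives the total causal effect.
Pooled: Diet N 54.0% vs Diet S 72.7%; Diet S is higher overall.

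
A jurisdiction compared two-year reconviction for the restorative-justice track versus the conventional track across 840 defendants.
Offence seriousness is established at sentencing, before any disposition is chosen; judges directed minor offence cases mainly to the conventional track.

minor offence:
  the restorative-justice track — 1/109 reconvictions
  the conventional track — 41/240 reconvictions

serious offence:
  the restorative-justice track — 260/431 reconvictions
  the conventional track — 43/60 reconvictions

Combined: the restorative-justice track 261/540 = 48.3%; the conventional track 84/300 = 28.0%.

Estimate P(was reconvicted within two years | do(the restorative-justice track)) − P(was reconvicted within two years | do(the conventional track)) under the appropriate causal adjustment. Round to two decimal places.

the restorative-justice track is lower inside every offence seriousness stratum but the conventional track is lower in aggregate. Whether to stratify depends on how offence seriousness relates to the disposition.
Offence seriousness satisfies the back-door criterion: it is not a descendant of the disposition, and it blocks the spurious path from disposition to outcome. Adjusting for it (i.e., using the within-offence seriousness rates) gives the causal effect.
Adjusting over the population distribution of offence seriousness: 0.415·(0.009−0.171) + 0.585·(0.603−0.717) = -0.133.

-0.13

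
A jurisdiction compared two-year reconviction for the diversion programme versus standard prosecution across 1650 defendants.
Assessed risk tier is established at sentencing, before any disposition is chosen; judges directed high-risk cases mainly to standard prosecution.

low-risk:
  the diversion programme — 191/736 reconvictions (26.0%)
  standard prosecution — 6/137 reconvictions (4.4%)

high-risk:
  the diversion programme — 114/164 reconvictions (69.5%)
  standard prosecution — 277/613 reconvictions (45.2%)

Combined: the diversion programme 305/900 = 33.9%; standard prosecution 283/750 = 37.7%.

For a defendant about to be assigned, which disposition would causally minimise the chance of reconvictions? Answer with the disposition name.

Since assessed risk tier is a pre-existing factor (not a product of the disposition) and it affects the outcome on its own, it is a confounder. The stratified rates, not the pooled rate, identify the causal effect.
Within each level — low-risk: 26.0% vs 4.4%; high-risk: 69.5% vs 45.2% — standard prosecution is lower every time.

standard prosecution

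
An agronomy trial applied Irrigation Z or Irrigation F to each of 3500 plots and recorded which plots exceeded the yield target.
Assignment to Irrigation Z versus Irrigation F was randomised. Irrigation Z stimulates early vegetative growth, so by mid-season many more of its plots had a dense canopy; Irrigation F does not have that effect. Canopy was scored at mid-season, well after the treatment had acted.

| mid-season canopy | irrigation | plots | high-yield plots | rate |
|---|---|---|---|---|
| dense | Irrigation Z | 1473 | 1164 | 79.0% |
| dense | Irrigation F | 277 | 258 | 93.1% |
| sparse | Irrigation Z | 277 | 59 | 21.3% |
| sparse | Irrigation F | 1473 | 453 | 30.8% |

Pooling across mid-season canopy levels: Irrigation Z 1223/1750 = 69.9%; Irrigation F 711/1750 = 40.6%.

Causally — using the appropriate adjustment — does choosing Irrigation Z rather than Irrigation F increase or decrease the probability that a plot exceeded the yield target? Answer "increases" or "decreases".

increases

Because the irrigation influences mid-season canopy, mid-season canopy is a post-treatment mediator, not a confounder. Stratifying on it would bias the estimate; the causal effect is the crude pooled difference.
Pooled: Irrigation Z 69.9% vs Irrigation F 40.6%; Irrigation Z is higher overall.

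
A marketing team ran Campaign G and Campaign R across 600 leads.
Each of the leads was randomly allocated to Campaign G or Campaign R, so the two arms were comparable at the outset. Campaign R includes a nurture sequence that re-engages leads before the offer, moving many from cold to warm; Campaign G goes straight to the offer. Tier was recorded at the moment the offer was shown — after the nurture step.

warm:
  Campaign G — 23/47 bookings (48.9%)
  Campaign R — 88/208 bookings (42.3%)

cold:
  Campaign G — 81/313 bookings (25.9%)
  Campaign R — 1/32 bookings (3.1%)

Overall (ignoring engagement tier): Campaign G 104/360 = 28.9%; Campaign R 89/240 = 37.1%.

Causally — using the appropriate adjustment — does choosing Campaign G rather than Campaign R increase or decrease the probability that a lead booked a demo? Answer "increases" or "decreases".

Within every engagement tier level Campaign G has the higher rate, yet pooled Campaign R does — Simpson's reversal.
The distribution of engagement tier is itself part of what the campaign does — it is an intermediate outcome. Holding it fixed would remove that part of the effect; the total effect is the pooled difference.
Pooled: Campaign G 28.9% vs Campaign R 37.1%; Campaign R is higher overall.

decreases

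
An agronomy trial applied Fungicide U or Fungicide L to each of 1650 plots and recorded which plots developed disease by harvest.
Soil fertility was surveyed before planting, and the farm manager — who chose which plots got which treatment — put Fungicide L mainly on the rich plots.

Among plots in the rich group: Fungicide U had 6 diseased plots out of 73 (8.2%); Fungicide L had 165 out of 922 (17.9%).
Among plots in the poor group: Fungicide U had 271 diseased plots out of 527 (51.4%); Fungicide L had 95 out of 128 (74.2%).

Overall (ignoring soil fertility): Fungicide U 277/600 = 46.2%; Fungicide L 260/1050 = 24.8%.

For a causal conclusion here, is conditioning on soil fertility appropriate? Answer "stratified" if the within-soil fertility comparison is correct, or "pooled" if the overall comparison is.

stratified

The imbalance in soil fertility arose from how plots were allocated, not from anything the fungicide did; and soil fertility independently affects the outcome. The pooled gap is confounded — condition on soil fertility.
Within each level — rich: 8.2% vs 17.9%; poor: 51.4% vs 74.2% — Fungicide U is lower every time.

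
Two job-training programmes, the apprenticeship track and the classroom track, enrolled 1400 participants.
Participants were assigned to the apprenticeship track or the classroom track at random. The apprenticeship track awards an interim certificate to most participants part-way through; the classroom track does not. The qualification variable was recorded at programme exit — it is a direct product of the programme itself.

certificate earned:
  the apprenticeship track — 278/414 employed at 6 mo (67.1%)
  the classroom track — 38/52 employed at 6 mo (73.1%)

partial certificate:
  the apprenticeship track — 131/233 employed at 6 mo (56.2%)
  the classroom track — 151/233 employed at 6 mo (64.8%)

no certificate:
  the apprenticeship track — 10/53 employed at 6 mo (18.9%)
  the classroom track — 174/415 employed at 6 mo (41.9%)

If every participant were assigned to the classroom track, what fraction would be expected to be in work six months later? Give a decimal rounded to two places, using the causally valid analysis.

The qualification attained during the programme-specific comparison favours the classroom track throughout, but the pooled figures favour the apprenticeship track. The question is whether to condition on qualification attained during the programme.
Qualification attained during the programme is downstream of the programme. One should not condition on a consequence of treatment, so the overall rates are the right comparison.
So P(outcome | do(the classroom track)) is just the pooled rate for the classroom track: 363/700 = 0.519.

0.52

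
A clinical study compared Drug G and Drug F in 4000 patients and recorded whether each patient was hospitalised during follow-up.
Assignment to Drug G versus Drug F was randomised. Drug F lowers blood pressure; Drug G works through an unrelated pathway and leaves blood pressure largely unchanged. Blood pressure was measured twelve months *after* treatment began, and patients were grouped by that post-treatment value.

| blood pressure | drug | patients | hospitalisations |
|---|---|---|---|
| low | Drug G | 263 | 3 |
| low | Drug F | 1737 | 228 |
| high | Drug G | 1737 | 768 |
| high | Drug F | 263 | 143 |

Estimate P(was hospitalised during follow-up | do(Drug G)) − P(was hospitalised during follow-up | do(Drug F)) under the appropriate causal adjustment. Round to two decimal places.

+0.20

The blood pressure-specific comparison favours Drug G throughout, but the pooled figures favour Drug F. The question is whether to condition on blood pressure.
Blood pressure is recorded after the drug and is itself shifted by it — it sits on the causal path from drug to outcome. Conditioning on a mediator would strip out part of the effect we want; the pooled comparison gives the total causal effect.
The causal difference is the pooled difference: 0.386 − 0.185 = +0.200.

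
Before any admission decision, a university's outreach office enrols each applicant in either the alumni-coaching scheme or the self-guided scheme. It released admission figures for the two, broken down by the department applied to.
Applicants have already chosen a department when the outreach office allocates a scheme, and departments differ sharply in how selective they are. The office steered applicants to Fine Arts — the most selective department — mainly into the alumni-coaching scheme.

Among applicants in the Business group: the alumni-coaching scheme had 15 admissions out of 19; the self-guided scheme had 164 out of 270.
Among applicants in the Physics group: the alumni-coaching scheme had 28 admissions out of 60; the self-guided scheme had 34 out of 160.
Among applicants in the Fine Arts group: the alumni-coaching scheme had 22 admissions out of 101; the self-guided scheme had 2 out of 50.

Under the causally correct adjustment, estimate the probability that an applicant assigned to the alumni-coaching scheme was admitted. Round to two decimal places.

0.55

Within every department level the alumni-coaching scheme has the higher rate, yet pooled the self-guided scheme does — Simpson's reversal.
Nothing the outreach scheme does changes department; the imbalance is an allocation artefact. With department also predicting the outcome, the pooled figure is confounded, and the within-stratum comparison is the causal one.
Standardising the alumni-coaching scheme to the population department mix: 0.438·15/19 + 0.333·28/60 + 0.229·22/101 = 0.551.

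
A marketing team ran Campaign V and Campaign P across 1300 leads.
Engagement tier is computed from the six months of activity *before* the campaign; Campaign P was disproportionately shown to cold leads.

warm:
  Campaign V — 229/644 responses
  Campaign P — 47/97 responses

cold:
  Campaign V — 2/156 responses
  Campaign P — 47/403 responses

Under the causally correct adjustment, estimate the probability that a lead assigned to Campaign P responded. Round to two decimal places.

Here engagement tier is a common cause — it drives both which campaign a case falls under and the outcome. The crude comparison mixes populations; the stratum-specific rates are the causally relevant ones.
Standardising Campaign P to the population engagement tier mix: 0.570·47/97 + 0.430·47/403 = 0.326.

0.33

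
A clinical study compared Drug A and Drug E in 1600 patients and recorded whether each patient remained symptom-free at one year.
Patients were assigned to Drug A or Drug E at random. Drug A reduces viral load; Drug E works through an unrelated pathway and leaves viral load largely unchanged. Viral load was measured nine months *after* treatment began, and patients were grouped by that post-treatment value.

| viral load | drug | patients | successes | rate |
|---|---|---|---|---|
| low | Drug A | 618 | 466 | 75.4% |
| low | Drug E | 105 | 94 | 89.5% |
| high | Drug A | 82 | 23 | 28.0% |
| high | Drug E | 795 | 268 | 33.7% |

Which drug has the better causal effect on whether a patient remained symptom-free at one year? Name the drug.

Drug A

Because the drug influences viral load, viral load is a post-treatment mediator, not a confounder. Stratifying on it would bias the estimate; the causal effect is the crude pooled difference.
Pooled: Drug A 69.9% vs Drug E 40.2%; Drug A is higher overall.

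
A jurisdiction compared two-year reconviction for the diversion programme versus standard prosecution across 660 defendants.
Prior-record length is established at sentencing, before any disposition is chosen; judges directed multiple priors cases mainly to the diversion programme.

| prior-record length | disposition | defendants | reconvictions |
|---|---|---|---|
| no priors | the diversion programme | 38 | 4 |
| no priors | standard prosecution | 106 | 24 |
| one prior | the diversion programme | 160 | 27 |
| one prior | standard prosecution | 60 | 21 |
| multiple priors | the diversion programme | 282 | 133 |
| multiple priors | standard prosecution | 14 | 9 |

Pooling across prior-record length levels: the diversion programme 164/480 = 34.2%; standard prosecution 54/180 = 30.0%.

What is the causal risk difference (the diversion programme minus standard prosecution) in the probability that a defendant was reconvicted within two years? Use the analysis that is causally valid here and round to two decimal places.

Prior-record length satisfies the back-door criterion: it is not a descendant of the disposition, and it blocks the spurious path from disposition to outcome. Adjusting for it (i.e., using the within-prior-record length rates) gives the causal effect.
Adjusting over the population distribution of prior-record length: 0.218·(0.105−0.226) + 0.333·(0.169−0.350) + 0.448·(0.472−0.643) = -0.164.

-0.16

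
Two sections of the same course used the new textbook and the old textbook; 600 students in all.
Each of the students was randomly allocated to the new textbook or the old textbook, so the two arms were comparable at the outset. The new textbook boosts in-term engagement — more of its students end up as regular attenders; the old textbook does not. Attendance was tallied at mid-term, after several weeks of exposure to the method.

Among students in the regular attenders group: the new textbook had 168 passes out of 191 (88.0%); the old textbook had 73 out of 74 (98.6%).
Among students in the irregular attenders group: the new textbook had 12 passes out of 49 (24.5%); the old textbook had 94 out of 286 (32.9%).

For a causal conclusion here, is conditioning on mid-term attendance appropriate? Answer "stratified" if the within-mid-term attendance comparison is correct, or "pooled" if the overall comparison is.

pooled

the old textbook is higher inside every mid-term attendance stratum but the new textbook is higher in aggregate. Whether to stratify depends on how mid-term attendance relates to the teaching method.
Mid-term attendance is downstream of the teaching method. One should not condition on a consequence of treatment, so the overall rates are the right comparison.
Pooled: the new textbook 75.0% vs the old textbook 46.4%; the new textbook is higher overall.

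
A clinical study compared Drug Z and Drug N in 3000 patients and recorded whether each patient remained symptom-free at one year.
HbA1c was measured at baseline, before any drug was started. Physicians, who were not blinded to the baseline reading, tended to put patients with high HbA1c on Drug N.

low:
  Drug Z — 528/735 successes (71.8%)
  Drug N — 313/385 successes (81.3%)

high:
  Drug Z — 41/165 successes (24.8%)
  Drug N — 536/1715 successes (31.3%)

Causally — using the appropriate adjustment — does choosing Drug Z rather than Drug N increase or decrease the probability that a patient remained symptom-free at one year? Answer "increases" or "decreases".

decreases

Here HbA1c is a common cause — it drives both which drug a case falls under and the outcome. The crude comparison mixes populations; the stratum-specific rates are the causally relevant ones.
Within each level — low: 71.8% vs 81.3%; high: 24.8% vs 31.3% — Drug N is higher every time.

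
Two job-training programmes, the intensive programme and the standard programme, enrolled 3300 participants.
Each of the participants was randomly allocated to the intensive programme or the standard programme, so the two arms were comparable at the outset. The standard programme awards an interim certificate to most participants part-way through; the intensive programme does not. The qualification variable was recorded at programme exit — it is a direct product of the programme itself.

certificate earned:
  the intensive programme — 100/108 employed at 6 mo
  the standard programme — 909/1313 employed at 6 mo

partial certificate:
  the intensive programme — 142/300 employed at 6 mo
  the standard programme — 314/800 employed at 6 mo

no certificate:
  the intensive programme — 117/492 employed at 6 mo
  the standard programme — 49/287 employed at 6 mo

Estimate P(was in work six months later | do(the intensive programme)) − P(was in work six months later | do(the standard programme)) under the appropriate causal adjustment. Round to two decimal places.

-0.13

Because the programme influences qualification attained during the programme, qualification attained during the programme is a post-treatment mediator, not a confounder. Stratifying on it would bias the estimate; the causal effect is the crude pooled difference.
The causal difference is the pooled difference: 0.399 − 0.530 = -0.131.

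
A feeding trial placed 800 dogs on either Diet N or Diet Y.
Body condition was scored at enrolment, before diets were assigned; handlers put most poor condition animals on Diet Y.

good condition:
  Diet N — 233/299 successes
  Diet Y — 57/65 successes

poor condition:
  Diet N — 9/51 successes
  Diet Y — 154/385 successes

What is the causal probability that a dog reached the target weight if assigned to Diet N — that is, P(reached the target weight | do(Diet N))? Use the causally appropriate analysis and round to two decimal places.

0.45

The stratified and pooled comparisons disagree (Diet Y wins within each starting body condition; Diet N wins overall), so the answer turns on the causal role of starting body condition.
Since starting body condition is a pre-existing factor (not a product of the diet) and it affects the outcome on its own, it is a confounder. The stratified rates, not the pooled rate, identify the causal effect.
Standardising Diet N to the population starting body condition mix: 0.455·233/299 + 0.545·9/51 = 0.451.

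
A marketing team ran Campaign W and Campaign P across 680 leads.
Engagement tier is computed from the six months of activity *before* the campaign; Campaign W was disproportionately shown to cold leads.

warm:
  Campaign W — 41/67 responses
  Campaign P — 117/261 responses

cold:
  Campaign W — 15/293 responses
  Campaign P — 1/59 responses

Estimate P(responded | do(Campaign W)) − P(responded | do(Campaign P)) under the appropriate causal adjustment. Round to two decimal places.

+0.10

Engagement tier satisfies the back-door criterion: it is not a descendant of the campaign, and it blocks the spurious path from campaign to outcome. Adjusting for it (i.e., using the within-engagement tier rates) gives the causal effect.
Adjusting over the population distribution of engagement tier: 0.482·(0.612−0.448) + 0.518·(0.051−0.017) = +0.097.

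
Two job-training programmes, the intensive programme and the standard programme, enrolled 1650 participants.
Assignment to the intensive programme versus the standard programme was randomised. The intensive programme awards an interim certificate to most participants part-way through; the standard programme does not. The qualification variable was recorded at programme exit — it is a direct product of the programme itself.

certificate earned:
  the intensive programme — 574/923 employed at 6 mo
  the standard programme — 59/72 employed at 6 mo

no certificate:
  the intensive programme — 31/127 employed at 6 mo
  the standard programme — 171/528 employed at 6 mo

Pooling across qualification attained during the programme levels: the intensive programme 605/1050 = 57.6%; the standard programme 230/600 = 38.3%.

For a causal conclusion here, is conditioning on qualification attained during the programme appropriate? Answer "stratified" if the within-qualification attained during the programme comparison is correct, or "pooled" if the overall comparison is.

pooled

Qualification attained during the programme is downstream of the programme. One should not condition on a consequence of treatment, so the overall rates are the right comparison.
Pooled: the intensive programme 57.6% vs the standard programme 38.3%; the intensive programme is higher overall.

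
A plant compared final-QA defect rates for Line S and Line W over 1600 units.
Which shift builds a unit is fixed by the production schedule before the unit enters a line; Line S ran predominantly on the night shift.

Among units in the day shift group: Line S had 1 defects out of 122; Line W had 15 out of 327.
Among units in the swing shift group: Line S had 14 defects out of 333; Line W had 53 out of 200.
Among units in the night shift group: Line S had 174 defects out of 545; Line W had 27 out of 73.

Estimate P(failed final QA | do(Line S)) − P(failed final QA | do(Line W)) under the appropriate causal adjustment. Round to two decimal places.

-0.10

The shift-specific comparison favours Line S throughout, but the pooled figures favour Line W. The question is whether to condition on shift.
Here shift is a common cause — it drives both which line a case falls under and the outcome. The crude comparison mixes populations; the stratum-specific rates are the causally relevant ones.
Adjusting over the population distribution of shift: 0.281·(0.008−0.046) + 0.333·(0.042−0.265) + 0.386·(0.319−0.370) = -0.104.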